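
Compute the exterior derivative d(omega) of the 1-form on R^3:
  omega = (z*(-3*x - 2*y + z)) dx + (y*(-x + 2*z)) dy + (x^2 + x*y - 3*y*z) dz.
d(omega) = (-y + 2*z) dx ∧ dy + (5*x + 3*y - 2*z) dx ∧ dz + (x - 2*y - 3*z) dy ∧ dz

For a 1-form omega = sum_i f_i dx_i, the exterior derivative is
  d(omega) = sum_{i < j} (∂f_j/∂x_i - ∂f_i/∂x_j) dx_i ∧ dx_j.
  coefficient of dx ∧ dy: ∂f_2/∂x - ∂f_1/∂y = ∂(y*(-x + 2*z))/∂x - ∂(z*(-3*x - 2*y + z))/∂y = -y + 2*z
  coefficient of dx ∧ dz: ∂f_3/∂x - ∂f_1/∂z = ∂(x^2 + x*y - 3*y*z)/∂x - ∂(z*(-3*x - 2*y + z))/∂z = 5*x + 3*y - 2*z
  coefficient of dy ∧ dz: ∂f_3/∂y - ∂f_2/∂z = ∂(x^2 + x*y - 3*y*z)/∂y - ∂(y*(-x + 2*z))/∂z = x - 2*y - 3*z
Assembling: d(omega) = (-y + 2*z) dx ∧ dy + (5*x + 3*y - 2*z) dx ∧ dz + (x - 2*y - 3*z) dy ∧ dz.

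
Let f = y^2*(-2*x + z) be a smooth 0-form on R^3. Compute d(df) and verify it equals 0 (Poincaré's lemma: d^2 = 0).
d(df) = 0

Step 1: df = sum_i (∂f/∂x_i) dx_i = (-2*y^2) dx + (2*y*(-2*x + z)) dy + (y^2) dz.
Step 2: Apply d again. Using the 1-form formula, the coefficient of dx ∧ dy in d(df) is ∂^2 f/∂x ∂y - ∂^2 f/∂y ∂x = (-4*y) - (-4*y) = 0 (equality of mixed partials for smooth f).
Similarly for dx ∧ dz and dy ∧ dz — all coefficients vanish. So d(df) = 0.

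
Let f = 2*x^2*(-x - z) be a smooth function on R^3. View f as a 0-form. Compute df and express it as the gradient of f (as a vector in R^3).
df = (2*x*(-3*x - 2*z)) dx + (0) dy + (-2*x^2) dz; grad f = (2*x*(-3*x - 2*z), 0, -2*x^2)

For a 0-form f, d f = (∂f/∂x) dx + (∂f/∂y) dy + (∂f/∂z) dz. The components of the vector representation are exactly the entries of grad f in Cartesian coordinates:
  ∂f/∂x = 2*x*(-3*x - 2*z)
  ∂f/∂y = 0
  ∂f/∂z = -2*x^2.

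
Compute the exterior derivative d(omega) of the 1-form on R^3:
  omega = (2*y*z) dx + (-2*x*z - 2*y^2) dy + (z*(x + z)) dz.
d(omega) = (-4*z) dx ∧ dy + (-2*y + z) dx ∧ dz + (2*x) dy ∧ dz

For a 1-form omega = sum_i f_i dx_i, the exterior derivative is
  d(omega) = sum_{i < j} (∂f_j/∂x_i - ∂f_i/∂x_j) dx_i ∧ dx_j.
  coefficient of dx ∧ dy: ∂f_2/∂x - ∂f_1/∂y = ∂(-2*x*z - 2*y^2)/∂x - ∂(2*y*z)/∂y = -4*z
  coefficient of dx ∧ dz: ∂f_3/∂x - ∂f_1/∂z = ∂(z*(x + z))/∂x - ∂(2*y*z)/∂z = -2*y + z
  coefficient of dy ∧ dz: ∂f_3/∂y - ∂f_2/∂z = ∂(z*(x + z))/∂y - ∂(-2*x*z - 2*y^2)/∂z = 2*x
Assembling: d(omega) = (-4*z) dx ∧ dy + (-2*y + z) dx ∧ dz + (2*x) dy ∧ dz.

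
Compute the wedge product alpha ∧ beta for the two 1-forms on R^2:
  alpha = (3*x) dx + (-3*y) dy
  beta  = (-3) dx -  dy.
alpha ∧ beta = (-3*x - 9*y) dx ∧ dy

Distribute the wedge, using dx_i ∧ dx_j = -dx_j ∧ dx_i and dx_i ∧ dx_i = 0. For each pair (i, j) with i < j, the coefficient of dx_i ∧ dx_j in alpha ∧ beta is (alpha_i * beta_j - alpha_j * beta_i). Collecting: alpha ∧ beta = (-3*x - 9*y) dx ∧ dy.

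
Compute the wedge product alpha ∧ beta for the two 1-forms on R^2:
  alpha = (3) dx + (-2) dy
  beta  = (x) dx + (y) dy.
alpha ∧ beta = (2*x + 3*y) dx ∧ dy

Distribute the wedge, using dx_i ∧ dx_j = -dx_j ∧ dx_i and dx_i ∧ dx_i = 0. For each pair (i, j) with i < j, the coefficient of dx_i ∧ dx_j in alpha ∧ beta is (alpha_i * beta_j - alpha_j * beta_i). Collecting: alpha ∧ beta = (2*x + 3*y) dx ∧ dy.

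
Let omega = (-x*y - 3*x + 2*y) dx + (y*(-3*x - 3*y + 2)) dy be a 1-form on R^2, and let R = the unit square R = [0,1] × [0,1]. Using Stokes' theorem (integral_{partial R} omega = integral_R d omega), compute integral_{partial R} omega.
integral_(partial R) omega = -3

Stokes: integral_partial_R omega = integral_R d omega with d omega = (∂Q/∂x - ∂P/∂y) dx ∧ dy.
  ∂Q/∂x = -3*y
  ∂P/∂y = 2 - x
  integrand = ∂Q/∂x - ∂P/∂y = x - 3*y - 2.
Integrating over R: integral_0^1 integral_0^1 (x - 3*y - 2) dx dy = -3.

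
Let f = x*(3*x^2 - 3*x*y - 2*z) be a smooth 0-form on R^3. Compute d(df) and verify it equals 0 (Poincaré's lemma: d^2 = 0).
d(df) = 0

Step 1: df = sum_i (∂f/∂x_i) dx_i = (9*x^2 - 6*x*y - 2*z) dx + (-3*x^2) dy + (-2*x) dz.
Step 2: Apply d again. Using the 1-form formula, the coefficient of dx ∧ dy in d(df) is ∂^2 f/∂x ∂y - ∂^2 f/∂y ∂x = (-6*x) - (-6*x) = 0 (equality of mixed partials for smooth f).
Similarly for dx ∧ dz and dy ∧ dz — all coefficients vanish. So d(df) = 0.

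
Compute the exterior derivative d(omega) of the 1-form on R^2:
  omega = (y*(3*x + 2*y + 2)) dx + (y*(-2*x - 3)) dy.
d(omega) = (-3*x - 6*y - 2) dx ∧ dy

For a 1-form omega = sum_i f_i dx_i, the exterior derivative is
  d(omega) = sum_{i < j} (∂f_j/∂x_i - ∂f_i/∂x_j) dx_i ∧ dx_j.
  coefficient of dx ∧ dy: ∂f_2/∂x - ∂f_1/∂y = ∂(y*(-2*x - 3))/∂x - ∂(y*(3*x + 2*y + 2))/∂y = -3*x - 6*y - 2
Assembling: d(omega) = (-3*x - 6*y - 2) dx ∧ dy.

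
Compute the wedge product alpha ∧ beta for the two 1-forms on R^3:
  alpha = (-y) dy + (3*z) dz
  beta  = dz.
alpha ∧ beta = (-y) dy ∧ dz

Distribute the wedge, using dx_i ∧ dx_j = -dx_j ∧ dx_i and dx_i ∧ dx_i = 0. For each pair (i, j) with i < j, the coefficient of dx_i ∧ dx_j in alpha ∧ beta is (alpha_i * beta_j - alpha_j * beta_i). Collecting: alpha ∧ beta = (-y) dy ∧ dz.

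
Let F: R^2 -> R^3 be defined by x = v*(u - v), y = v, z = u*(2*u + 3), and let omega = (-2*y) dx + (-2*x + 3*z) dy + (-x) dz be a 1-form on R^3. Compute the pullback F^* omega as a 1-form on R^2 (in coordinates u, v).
F^* omega = (v*(-4*u^2 + 4*u*v - 3*u + v)) du + (6*u^2 - 4*u*v + 9*u + 6*v^2) dv

Using F^*(f dg) = (f ∘ F) d(g ∘ F), substitute each coordinate x_i by F_i(u, v) in f_i, and replace dx_i by d F_i = (∂F_i/∂u) du + (∂F_i/∂v) dv.
  For the x component: f_1(F) = -2*v; d F_1 = (v) du + (u - 2*v) dv
  For the y component: f_2(F) = 6*u^2 - 2*u*v + 9*u + 2*v^2; d F_2 = (0) du + (1) dv
  For the z component: f_3(F) = v*(-u + v); d F_3 = (4*u + 3) du + (0) dv
Combining and collecting du, dv coefficients:
  coeff of du: v*(-4*u^2 + 4*u*v - 3*u + v)
  coeff of dv: 6*u^2 - 4*u*v + 9*u + 6*v^2
F^* omega = (v*(-4*u^2 + 4*u*v - 3*u + v)) du + (6*u^2 - 4*u*v + 9*u + 6*v^2) dv.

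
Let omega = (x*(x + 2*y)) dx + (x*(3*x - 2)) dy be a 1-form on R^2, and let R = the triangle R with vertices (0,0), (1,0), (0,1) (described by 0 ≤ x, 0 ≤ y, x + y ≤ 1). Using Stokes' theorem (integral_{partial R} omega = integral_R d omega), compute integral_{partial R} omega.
integral_(partial R) omega = -1/3

Stokes: integral_partial_R omega = integral_R d omega with d omega = (∂Q/∂x - ∂P/∂y) dx ∧ dy.
  ∂Q/∂x = 6*x - 2
  ∂P/∂y = 2*x
  integrand = ∂Q/∂x - ∂P/∂y = 4*x - 2.
Integrating over R: integral_0^1 integral_0^{1-x} (4*x - 2) dy dx = -1/3.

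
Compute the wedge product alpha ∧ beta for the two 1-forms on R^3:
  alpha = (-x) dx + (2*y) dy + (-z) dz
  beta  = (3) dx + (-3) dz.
alpha ∧ beta = (3*x + 3*z) dx ∧ dz + (-6*y) dx ∧ dy + (-6*y) dy ∧ dz

Distribute the wedge, using dx_i ∧ dx_j = -dx_j ∧ dx_i and dx_i ∧ dx_i = 0. For each pair (i, j) with i < j, the coefficient of dx_i ∧ dx_j in alpha ∧ beta is (alpha_i * beta_j - alpha_j * beta_i). Collecting: alpha ∧ beta = (3*x + 3*z) dx ∧ dz + (-6*y) dx ∧ dy + (-6*y) dy ∧ dz.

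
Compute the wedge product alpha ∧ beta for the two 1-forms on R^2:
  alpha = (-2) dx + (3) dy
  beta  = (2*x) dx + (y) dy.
alpha ∧ beta = (-6*x - 2*y) dx ∧ dy

Distribute the wedge, using dx_i ∧ dx_j = -dx_j ∧ dx_i and dx_i ∧ dx_i = 0. For each pair (i, j) with i < j, the coefficient of dx_i ∧ dx_j in alpha ∧ beta is (alpha_i * beta_j - alpha_j * beta_i). Collecting: alpha ∧ beta = (-6*x - 2*y) dx ∧ dy.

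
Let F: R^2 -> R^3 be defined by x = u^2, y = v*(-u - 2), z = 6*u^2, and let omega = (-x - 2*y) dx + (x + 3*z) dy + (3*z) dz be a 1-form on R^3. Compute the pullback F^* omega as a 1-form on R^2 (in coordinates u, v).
F^* omega = (u*(214*u^2 - 15*u*v + 8*v)) du + (19*u^2*(-u - 2)) dv

Using F^*(f dg) = (f ∘ F) d(g ∘ F), substitute each coordinate x_i by F_i(u, v) in f_i, and replace dx_i by d F_i = (∂F_i/∂u) du + (∂F_i/∂v) dv.
  For the x component: f_1(F) = -u^2 + 2*u*v + 4*v; d F_1 = (2*u) du + (0) dv
  For the y component: f_2(F) = 19*u^2; d F_2 = (-v) du + (-u - 2) dv
  For the z component: f_3(F) = 18*u^2; d F_3 = (12*u) du + (0) dv
Combining and collecting du, dv coefficients:
  coeff of du: u*(214*u^2 - 15*u*v + 8*v)
  coeff of dv: 19*u^2*(-u - 2)
F^* omega = (u*(214*u^2 - 15*u*v + 8*v)) du + (19*u^2*(-u - 2)) dv.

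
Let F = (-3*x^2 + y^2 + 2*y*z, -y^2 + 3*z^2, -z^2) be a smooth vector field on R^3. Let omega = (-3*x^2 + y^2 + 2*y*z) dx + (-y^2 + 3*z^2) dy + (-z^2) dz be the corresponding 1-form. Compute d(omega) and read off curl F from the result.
d(omega) = (-6*z) dy ∧ dz + (2*y) dz ∧ dx + (-2*y - 2*z) dx ∧ dy; curl F = (-6*z, 2*y, -2*y - 2*z)

d omega = sum_{i<j} (∂f_j/∂x_i - ∂f_i/∂x_j) dx_i ∧ dx_j. Under the identification (dy ∧ dz, dz ∧ dx, dx ∧ dy) ↔ (e_x, e_y, e_z), the coefficients are exactly the components of curl F. Compute:
  ∂R/∂y - ∂Q/∂z = (0) - (6*z) = -6*z
  ∂P/∂z - ∂R/∂x = (2*y) - (0) = 2*y
  ∂Q/∂x - ∂P/∂y = (0) - (2*y + 2*z) = -2*y - 2*z.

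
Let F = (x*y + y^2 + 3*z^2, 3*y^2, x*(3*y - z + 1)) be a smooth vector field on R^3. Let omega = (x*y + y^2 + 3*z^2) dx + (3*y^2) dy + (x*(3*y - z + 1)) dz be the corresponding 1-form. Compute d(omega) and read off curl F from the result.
d(omega) = (3*x) dy ∧ dz + (-3*y + 7*z - 1) dz ∧ dx + (-x - 2*y) dx ∧ dy; curl F = (3*x, -3*y + 7*z - 1, -x - 2*y)

d omega = sum_{i<j} (∂f_j/∂x_i - ∂f_i/∂x_j) dx_i ∧ dx_j. Under the identification (dy ∧ dz, dz ∧ dx, dx ∧ dy) ↔ (e_x, e_y, e_z), the coefficients are exactly the components of curl F. Compute:
  ∂R/∂y - ∂Q/∂z = (3*x) - (0) = 3*x
  ∂P/∂z - ∂R/∂x = (6*z) - (3*y - z + 1) = -3*y + 7*z - 1
  ∂Q/∂x - ∂P/∂y = (0) - (x + 2*y) = -x - 2*y.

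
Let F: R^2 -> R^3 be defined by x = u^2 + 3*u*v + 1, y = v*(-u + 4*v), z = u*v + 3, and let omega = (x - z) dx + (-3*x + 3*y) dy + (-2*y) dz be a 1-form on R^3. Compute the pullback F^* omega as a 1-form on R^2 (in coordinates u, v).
F^* omega = (2*u^3 + 10*u^2*v + 20*u*v^2 - 4*u - 20*v^3 - 3*v) du + (6*u^3 - 4*u^2*v - 116*u*v^2 - 3*u + 96*v^3 - 24*v) dv

Using F^*(f dg) = (f ∘ F) d(g ∘ F), substitute each coordinate x_i by F_i(u, v) in f_i, and replace dx_i by d F_i = (∂F_i/∂u) du + (∂F_i/∂v) dv.
  For the x component: f_1(F) = u^2 + 2*u*v - 2; d F_1 = (2*u + 3*v) du + (3*u) dv
  For the y component: f_2(F) = -3*u^2 - 12*u*v + 12*v^2 - 3; d F_2 = (-v) du + (-u + 8*v) dv
  For the z component: f_3(F) = 2*v*(u - 4*v); d F_3 = (v) du + (u) dv
Combining and collecting du, dv coefficients:
  coeff of du: 2*u^3 + 10*u^2*v + 20*u*v^2 - 4*u - 20*v^3 - 3*v
  coeff of dv: 6*u^3 - 4*u^2*v - 116*u*v^2 - 3*u + 96*v^3 - 24*v
F^* omega = (2*u^3 + 10*u^2*v + 20*u*v^2 - 4*u - 20*v^3 - 3*v) du + (6*u^3 - 4*u^2*v - 116*u*v^2 - 3*u + 96*v^3 - 24*v) dv.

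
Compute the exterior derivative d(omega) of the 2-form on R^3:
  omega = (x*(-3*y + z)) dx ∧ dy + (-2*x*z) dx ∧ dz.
d(omega) = (x) dx ∧ dy ∧ dz

For a 2-form omega = sum_{i<j} g_{ij} dx_i ∧ dx_j, the exterior derivative is
  d(omega) = sum_{i<j} d(g_{ij}) ∧ dx_i ∧ dx_j = sum_{i<j, k} (∂g_{ij}/∂x_k) dx_k ∧ dx_i ∧ dx_j.
Expand each term, using dx_k ∧ dx_i ∧ dx_j = sgn(permutation) dx_{(a)} ∧ dx_{(b)} ∧ dx_{(c)} with (a < b < c) sorted:
  d(x*(-3*y + z)) includes (∂/∂z)(x*(-3*y + z)) dz = (x) dz, which multiplied by dx ∧ dy gives (x) dx ∧ dy ∧ dz
Collecting like 3-forms: d(omega) = (x) dx ∧ dy ∧ dz.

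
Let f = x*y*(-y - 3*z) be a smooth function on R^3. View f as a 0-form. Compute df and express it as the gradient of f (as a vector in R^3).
df = (y*(-y - 3*z)) dx + (x*(-2*y - 3*z)) dy + (-3*x*y) dz; grad f = (y*(-y - 3*z), x*(-2*y - 3*z), -3*x*y)

For a 0-form f, d f = (∂f/∂x) dx + (∂f/∂y) dy + (∂f/∂z) dz. The components of the vector representation are exactly the entries of grad f in Cartesian coordinates:
  ∂f/∂x = y*(-y - 3*z)
  ∂f/∂y = x*(-2*y - 3*z)
  ∂f/∂z = -3*x*y.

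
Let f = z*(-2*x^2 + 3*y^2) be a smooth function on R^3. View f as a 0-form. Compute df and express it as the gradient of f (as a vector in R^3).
df = (-4*x*z) dx + (6*y*z) dy + (-2*x^2 + 3*y^2) dz; grad f = (-4*x*z, 6*y*z, -2*x^2 + 3*y^2)

For a 0-form f, d f = (∂f/∂x) dx + (∂f/∂y) dy + (∂f/∂z) dz. The components of the vector representation are exactly the entries of grad f in Cartesian coordinates:
  ∂f/∂x = -4*x*z
  ∂f/∂y = 6*y*z
  ∂f/∂z = -2*x^2 + 3*y^2.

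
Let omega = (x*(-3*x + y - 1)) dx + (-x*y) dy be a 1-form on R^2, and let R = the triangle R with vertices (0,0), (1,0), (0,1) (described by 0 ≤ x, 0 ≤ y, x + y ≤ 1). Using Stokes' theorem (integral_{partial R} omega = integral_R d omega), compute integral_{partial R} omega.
integral_(partial R) omega = -1/3

Stokes: integral_partial_R omega = integral_R d omega with d omega = (∂Q/∂x - ∂P/∂y) dx ∧ dy.
  ∂Q/∂x = -y
  ∂P/∂y = x
  integrand = ∂Q/∂x - ∂P/∂y = -x - y.
Integrating over R: integral_0^1 integral_0^{1-x} (-x - y) dy dx = -1/3.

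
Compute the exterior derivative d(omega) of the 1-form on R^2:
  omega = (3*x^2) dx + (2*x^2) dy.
d(omega) = (4*x) dx ∧ dy

For a 1-form omega = sum_i f_i dx_i, the exterior derivative is
  d(omega) = sum_{i < j} (∂f_j/∂x_i - ∂f_i/∂x_j) dx_i ∧ dx_j.
  coefficient of dx ∧ dy: ∂f_2/∂x - ∂f_1/∂y = ∂(2*x^2)/∂x - ∂(3*x^2)/∂y = 4*x
Assembling: d(omega) = (4*x) dx ∧ dy.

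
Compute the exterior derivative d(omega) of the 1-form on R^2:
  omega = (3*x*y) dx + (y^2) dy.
d(omega) = (-3*x) dx ∧ dy

For a 1-form omega = sum_i f_i dx_i, the exterior derivative is
  d(omega) = sum_{i < j} (∂f_j/∂x_i - ∂f_i/∂x_j) dx_i ∧ dx_j.
  coefficient of dx ∧ dy: ∂f_2/∂x - ∂f_1/∂y = ∂(y^2)/∂x - ∂(3*x*y)/∂y = -3*x
Assembling: d(omega) = (-3*x) dx ∧ dy.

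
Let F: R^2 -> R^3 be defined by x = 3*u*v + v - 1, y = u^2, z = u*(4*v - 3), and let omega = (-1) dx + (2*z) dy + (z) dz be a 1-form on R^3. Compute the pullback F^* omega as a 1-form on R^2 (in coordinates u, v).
F^* omega = (16*u^2*v - 12*u^2 + 16*u*v^2 - 24*u*v + 9*u - 3*v) du + (16*u^2*v - 12*u^2 - 3*u - 1) dv

Using F^*(f dg) = (f ∘ F) d(g ∘ F), substitute each coordinate x_i by F_i(u, v) in f_i, and replace dx_i by d F_i = (∂F_i/∂u) du + (∂F_i/∂v) dv.
  For the x component: f_1(F) = -1; d F_1 = (3*v) du + (3*u + 1) dv
  For the y component: f_2(F) = 2*u*(4*v - 3); d F_2 = (2*u) du + (0) dv
  For the z component: f_3(F) = u*(4*v - 3); d F_3 = (4*v - 3) du + (4*u) dv
Combining and collecting du, dv coefficients:
  coeff of du: 16*u^2*v - 12*u^2 + 16*u*v^2 - 24*u*v + 9*u - 3*v
  coeff of dv: 16*u^2*v - 12*u^2 - 3*u - 1
F^* omega = (16*u^2*v - 12*u^2 + 16*u*v^2 - 24*u*v + 9*u - 3*v) du + (16*u^2*v - 12*u^2 - 3*u - 1) dv.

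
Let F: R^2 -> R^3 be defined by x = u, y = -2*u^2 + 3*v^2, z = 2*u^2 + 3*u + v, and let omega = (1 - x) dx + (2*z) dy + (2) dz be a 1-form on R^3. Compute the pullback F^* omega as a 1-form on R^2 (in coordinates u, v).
F^* omega = (-16*u^3 - 24*u^2 - 8*u*v + 7*u + 7) du + (24*u^2*v + 36*u*v + 12*v^2 + 2) dv

Using F^*(f dg) = (f ∘ F) d(g ∘ F), substitute each coordinate x_i by F_i(u, v) in f_i, and replace dx_i by d F_i = (∂F_i/∂u) du + (∂F_i/∂v) dv.
  For the x component: f_1(F) = 1 - u; d F_1 = (1) du + (0) dv
  For the y component: f_2(F) = 4*u^2 + 6*u + 2*v; d F_2 = (-4*u) du + (6*v) dv
  For the z component: f_3(F) = 2; d F_3 = (4*u + 3) du + (1) dv
Combining and collecting du, dv coefficients:
  coeff of du: -16*u^3 - 24*u^2 - 8*u*v + 7*u + 7
  coeff of dv: 24*u^2*v + 36*u*v + 12*v^2 + 2
F^* omega = (-16*u^3 - 24*u^2 - 8*u*v + 7*u + 7) du + (24*u^2*v + 36*u*v + 12*v^2 + 2) dv.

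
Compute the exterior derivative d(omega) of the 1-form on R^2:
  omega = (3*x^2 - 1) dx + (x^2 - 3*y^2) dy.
d(omega) = (2*x) dx ∧ dy

For a 1-form omega = sum_i f_i dx_i, the exterior derivative is
  d(omega) = sum_{i < j} (∂f_j/∂x_i - ∂f_i/∂x_j) dx_i ∧ dx_j.
  coefficient of dx ∧ dy: ∂f_2/∂x - ∂f_1/∂y = ∂(x^2 - 3*y^2)/∂x - ∂(3*x^2 - 1)/∂y = 2*x
Assembling: d(omega) = (2*x) dx ∧ dy.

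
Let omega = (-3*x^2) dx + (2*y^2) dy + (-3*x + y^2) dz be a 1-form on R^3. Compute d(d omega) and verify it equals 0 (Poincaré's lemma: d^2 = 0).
d(d omega) = 0

Step 1: d omega = sum_{i<j} (∂f_j/∂x_i - ∂f_i/∂x_j) dx_i ∧ dx_j:
  coeff of dx ∧ dy: 0
  coeff of dx ∧ dz: -3
  coeff of dy ∧ dz: 2*y
Step 2: Apply d again to each 2-form coefficient. The only possible 3-form in R^3 is dx ∧ dy ∧ dz, with coefficient
  ∂(coeff of dy∧dz)/∂x - ∂(coeff of dx∧dz)/∂y + ∂(coeff of dx∧dy)/∂z
  = ∂/∂x (2*y) - ∂/∂y (-3) + ∂/∂z (0).
Each of these terms simplifies to sums of mixed partials that cancel in pairs. The result is 0 (by equality of mixed partials for smooth functions — Schwarz / Clairaut).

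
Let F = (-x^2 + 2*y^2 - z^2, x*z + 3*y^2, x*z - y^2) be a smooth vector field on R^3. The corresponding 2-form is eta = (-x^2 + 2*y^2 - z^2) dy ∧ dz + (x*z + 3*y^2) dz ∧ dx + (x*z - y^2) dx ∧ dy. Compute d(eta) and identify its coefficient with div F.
d(eta) = (-x + 6*y) dx ∧ dy ∧ dz; div F = -x + 6*y

For a 2-form in R^3 of the form above, applying d gives a 3-form with coefficient ∂P/∂x + ∂Q/∂y + ∂R/∂z:
  ∂P/∂x = -2*x
  ∂Q/∂y = 6*y
  ∂R/∂z = x
Sum = -x + 6*y, which is exactly div F.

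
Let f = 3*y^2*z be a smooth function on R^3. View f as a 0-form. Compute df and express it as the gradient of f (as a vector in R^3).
df = (0) dx + (6*y*z) dy + (3*y^2) dz; grad f = (0, 6*y*z, 3*y^2)

For a 0-form f, d f = (∂f/∂x) dx + (∂f/∂y) dy + (∂f/∂z) dz. The components of the vector representation are exactly the entries of grad f in Cartesian coordinates:
  ∂f/∂x = 0
  ∂f/∂y = 6*y*z
  ∂f/∂z = 3*y^2.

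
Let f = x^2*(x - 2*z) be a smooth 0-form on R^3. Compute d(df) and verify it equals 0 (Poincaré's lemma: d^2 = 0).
d(df) = 0

Step 1: df = sum_i (∂f/∂x_i) dx_i = (x*(3*x - 4*z)) dx + (0) dy + (-2*x^2) dz.
Step 2: Apply d again. Using the 1-form formula, the coefficient of dx ∧ dy in d(df) is ∂^2 f/∂x ∂y - ∂^2 f/∂y ∂x = (0) - (0) = 0 (equality of mixed partials for smooth f).
Similarly for dx ∧ dz and dy ∧ dz — all coefficients vanish. So d(df) = 0.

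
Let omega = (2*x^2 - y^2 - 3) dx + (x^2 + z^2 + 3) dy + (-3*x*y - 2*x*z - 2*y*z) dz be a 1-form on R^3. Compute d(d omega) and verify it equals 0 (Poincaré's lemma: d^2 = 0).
d(d omega) = 0

Step 1: d omega = sum_{i<j} (∂f_j/∂x_i - ∂f_i/∂x_j) dx_i ∧ dx_j:
  coeff of dx ∧ dy: 2*x + 2*y
  coeff of dx ∧ dz: -3*y - 2*z
  coeff of dy ∧ dz: -3*x - 4*z
Step 2: Apply d again to each 2-form coefficient. The only possible 3-form in R^3 is dx ∧ dy ∧ dz, with coefficient
  ∂(coeff of dy∧dz)/∂x - ∂(coeff of dx∧dz)/∂y + ∂(coeff of dx∧dy)/∂z
  = ∂/∂x (-3*x - 4*z) - ∂/∂y (-3*y - 2*z) + ∂/∂z (2*x + 2*y).
Each of these terms simplifies to sums of mixed partials that cancel in pairs. The result is 0 (by equality of mixed partials for smooth functions — Schwarz / Clairaut).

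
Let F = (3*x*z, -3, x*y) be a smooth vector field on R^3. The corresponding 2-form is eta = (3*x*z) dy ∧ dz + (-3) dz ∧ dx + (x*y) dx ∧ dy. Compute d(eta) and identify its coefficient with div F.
d(eta) = (3*z) dx ∧ dy ∧ dz; div F = 3*z

For a 2-form in R^3 of the form above, applying d gives a 3-form with coefficient ∂P/∂x + ∂Q/∂y + ∂R/∂z:
  ∂P/∂x = 3*z
  ∂Q/∂y = 0
  ∂R/∂z = 0
Sum = 3*z, which is exactly div F.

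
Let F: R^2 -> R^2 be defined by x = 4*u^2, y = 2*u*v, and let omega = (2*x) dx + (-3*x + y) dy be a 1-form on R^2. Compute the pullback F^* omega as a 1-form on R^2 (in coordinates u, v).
F^* omega = (4*u*(16*u^2 - 6*u*v + v^2)) du + (4*u^2*(-6*u + v)) dv

Using F^*(f dg) = (f ∘ F) d(g ∘ F), substitute each coordinate x_i by F_i(u, v) in f_i, and replace dx_i by d F_i = (∂F_i/∂u) du + (∂F_i/∂v) dv.
  For the x component: f_1(F) = 8*u^2; d F_1 = (8*u) du + (0) dv
  For the y component: f_2(F) = 2*u*(-6*u + v); d F_2 = (2*v) du + (2*u) dv
Combining and collecting du, dv coefficients:
  coeff of du: 4*u*(16*u^2 - 6*u*v + v^2)
  coeff of dv: 4*u^2*(-6*u + v)
F^* omega = (4*u*(16*u^2 - 6*u*v + v^2)) du + (4*u^2*(-6*u + v)) dv.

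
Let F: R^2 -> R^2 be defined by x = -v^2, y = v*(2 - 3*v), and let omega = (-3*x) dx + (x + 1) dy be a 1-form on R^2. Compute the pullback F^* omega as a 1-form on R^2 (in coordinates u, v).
F^* omega = (-2*v^2 - 6*v + 2) dv

Using F^*(f dg) = (f ∘ F) d(g ∘ F), substitute each coordinate x_i by F_i(u, v) in f_i, and replace dx_i by d F_i = (∂F_i/∂u) du + (∂F_i/∂v) dv.
  For the x component: f_1(F) = 3*v^2; d F_1 = (0) du + (-2*v) dv
  For the y component: f_2(F) = 1 - v^2; d F_2 = (0) du + (2 - 6*v) dv
Combining and collecting du, dv coefficients:
  coeff of du: 0
  coeff of dv: -2*v^2 - 6*v + 2
F^* omega = (-2*v^2 - 6*v + 2) dv.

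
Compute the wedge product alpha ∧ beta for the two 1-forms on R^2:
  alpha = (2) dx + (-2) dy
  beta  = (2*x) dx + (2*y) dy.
alpha ∧ beta = (4*x + 4*y) dx ∧ dy

Distribute the wedge, using dx_i ∧ dx_j = -dx_j ∧ dx_i and dx_i ∧ dx_i = 0. For each pair (i, j) with i < j, the coefficient of dx_i ∧ dx_j in alpha ∧ beta is (alpha_i * beta_j - alpha_j * beta_i). Collecting: alpha ∧ beta = (4*x + 4*y) dx ∧ dy.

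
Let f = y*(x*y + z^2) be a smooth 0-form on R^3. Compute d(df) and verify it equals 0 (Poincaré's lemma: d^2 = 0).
d(df) = 0

Step 1: df = sum_i (∂f/∂x_i) dx_i = (y^2) dx + (2*x*y + z^2) dy + (2*y*z) dz.
Step 2: Apply d again. Using the 1-form formula, the coefficient of dx ∧ dy in d(df) is ∂^2 f/∂x ∂y - ∂^2 f/∂y ∂x = (2*y) - (2*y) = 0 (equality of mixed partials for smooth f).
Similarly for dx ∧ dz and dy ∧ dz — all coefficients vanish. So d(df) = 0.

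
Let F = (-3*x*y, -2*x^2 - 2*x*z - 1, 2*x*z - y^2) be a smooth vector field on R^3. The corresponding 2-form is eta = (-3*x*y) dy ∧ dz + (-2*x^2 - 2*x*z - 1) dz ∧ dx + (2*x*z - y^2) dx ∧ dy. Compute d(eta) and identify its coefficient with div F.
d(eta) = (2*x - 3*y) dx ∧ dy ∧ dz; div F = 2*x - 3*y

For a 2-form in R^3 of the form above, applying d gives a 3-form with coefficient ∂P/∂x + ∂Q/∂y + ∂R/∂z:
  ∂P/∂x = -3*y
  ∂Q/∂y = 0
  ∂R/∂z = 2*x
Sum = 2*x - 3*y, which is exactly div F.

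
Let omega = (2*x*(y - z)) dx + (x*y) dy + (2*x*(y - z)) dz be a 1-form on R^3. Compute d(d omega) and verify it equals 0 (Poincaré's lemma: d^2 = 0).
d(d omega) = 0

Step 1: d omega = sum_{i<j} (∂f_j/∂x_i - ∂f_i/∂x_j) dx_i ∧ dx_j:
  coeff of dx ∧ dy: -2*x + y
  coeff of dx ∧ dz: 2*x + 2*y - 2*z
  coeff of dy ∧ dz: 2*x
Step 2: Apply d again to each 2-form coefficient. The only possible 3-form in R^3 is dx ∧ dy ∧ dz, with coefficient
  ∂(coeff of dy∧dz)/∂x - ∂(coeff of dx∧dz)/∂y + ∂(coeff of dx∧dy)/∂z
  = ∂/∂x (2*x) - ∂/∂y (2*x + 2*y - 2*z) + ∂/∂z (-2*x + y).
Each of these terms simplifies to sums of mixed partials that cancel in pairs. The result is 0 (by equality of mixed partials for smooth functions — Schwarz / Clairaut).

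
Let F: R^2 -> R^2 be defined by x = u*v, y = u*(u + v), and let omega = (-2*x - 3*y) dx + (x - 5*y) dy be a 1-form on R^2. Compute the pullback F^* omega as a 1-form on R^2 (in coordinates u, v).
F^* omega = (u*(-10*u^2 - 16*u*v - 9*v^2)) du + (u^2*(-8*u - 9*v)) dv

Using F^*(f dg) = (f ∘ F) d(g ∘ F), substitute each coordinate x_i by F_i(u, v) in f_i, and replace dx_i by d F_i = (∂F_i/∂u) du + (∂F_i/∂v) dv.
  For the x component: f_1(F) = u*(-3*u - 5*v); d F_1 = (v) du + (u) dv
  For the y component: f_2(F) = u*(-5*u - 4*v); d F_2 = (2*u + v) du + (u) dv
Combining and collecting du, dv coefficients:
  coeff of du: u*(-10*u^2 - 16*u*v - 9*v^2)
  coeff of dv: u^2*(-8*u - 9*v)
F^* omega = (u*(-10*u^2 - 16*u*v - 9*v^2)) du + (u^2*(-8*u - 9*v)) dv.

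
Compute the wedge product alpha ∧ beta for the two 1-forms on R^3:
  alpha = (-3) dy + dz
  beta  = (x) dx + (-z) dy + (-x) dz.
alpha ∧ beta = (3*x) dx ∧ dy + (3*x + z) dy ∧ dz + (-x) dx ∧ dz

Distribute the wedge, using dx_i ∧ dx_j = -dx_j ∧ dx_i and dx_i ∧ dx_i = 0. For each pair (i, j) with i < j, the coefficient of dx_i ∧ dx_j in alpha ∧ beta is (alpha_i * beta_j - alpha_j * beta_i). Collecting: alpha ∧ beta = (3*x) dx ∧ dy + (3*x + z) dy ∧ dz + (-x) dx ∧ dz.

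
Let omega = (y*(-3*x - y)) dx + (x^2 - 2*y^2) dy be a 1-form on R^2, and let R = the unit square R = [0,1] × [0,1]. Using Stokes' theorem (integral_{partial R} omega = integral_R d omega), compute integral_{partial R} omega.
integral_(partial R) omega = 7/2

Stokes: integral_partial_R omega = integral_R d omega with d omega = (∂Q/∂x - ∂P/∂y) dx ∧ dy.
  ∂Q/∂x = 2*x
  ∂P/∂y = -3*x - 2*y
  integrand = ∂Q/∂x - ∂P/∂y = 5*x + 2*y.
Integrating over R: integral_0^1 integral_0^1 (5*x + 2*y) dx dy = 7/2.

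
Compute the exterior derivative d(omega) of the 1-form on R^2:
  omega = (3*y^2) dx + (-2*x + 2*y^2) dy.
d(omega) = (-6*y - 2) dx ∧ dy

For a 1-form omega = sum_i f_i dx_i, the exterior derivative is
  d(omega) = sum_{i < j} (∂f_j/∂x_i - ∂f_i/∂x_j) dx_i ∧ dx_j.
  coefficient of dx ∧ dy: ∂f_2/∂x - ∂f_1/∂y = ∂(-2*x + 2*y^2)/∂x - ∂(3*y^2)/∂y = -6*y - 2
Assembling: d(omega) = (-6*y - 2) dx ∧ dy.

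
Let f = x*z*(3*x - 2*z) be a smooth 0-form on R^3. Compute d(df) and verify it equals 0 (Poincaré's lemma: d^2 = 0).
d(df) = 0

Step 1: df = sum_i (∂f/∂x_i) dx_i = (2*z*(3*x - z)) dx + (0) dy + (x*(3*x - 4*z)) dz.
Step 2: Apply d again. Using the 1-form formula, the coefficient of dx ∧ dy in d(df) is ∂^2 f/∂x ∂y - ∂^2 f/∂y ∂x = (0) - (0) = 0 (equality of mixed partials for smooth f).
Similarly for dx ∧ dz and dy ∧ dz — all coefficients vanish. So d(df) = 0.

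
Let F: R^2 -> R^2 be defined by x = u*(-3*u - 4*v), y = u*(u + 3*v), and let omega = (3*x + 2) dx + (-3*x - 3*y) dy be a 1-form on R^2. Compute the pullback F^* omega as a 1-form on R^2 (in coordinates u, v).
F^* omega = (66*u^3 + 132*u^2*v + 57*u*v^2 - 12*u - 8*v) du + (u*(54*u^2 + 57*u*v - 8)) dv

Using F^*(f dg) = (f ∘ F) d(g ∘ F), substitute each coordinate x_i by F_i(u, v) in f_i, and replace dx_i by d F_i = (∂F_i/∂u) du + (∂F_i/∂v) dv.
  For the x component: f_1(F) = -9*u^2 - 12*u*v + 2; d F_1 = (-6*u - 4*v) du + (-4*u) dv
  For the y component: f_2(F) = 3*u*(2*u + v); d F_2 = (2*u + 3*v) du + (3*u) dv
Combining and collecting du, dv coefficients:
  coeff of du: 66*u^3 + 132*u^2*v + 57*u*v^2 - 12*u - 8*v
  coeff of dv: u*(54*u^2 + 57*u*v - 8)
F^* omega = (66*u^3 + 132*u^2*v + 57*u*v^2 - 12*u - 8*v) du + (u*(54*u^2 + 57*u*v - 8)) dv.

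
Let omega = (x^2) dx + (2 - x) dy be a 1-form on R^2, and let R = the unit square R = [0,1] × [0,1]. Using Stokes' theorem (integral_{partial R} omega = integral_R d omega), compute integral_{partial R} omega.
integral_(partial R) omega = -1

Stokes: integral_partial_R omega = integral_R d omega with d omega = (∂Q/∂x - ∂P/∂y) dx ∧ dy.
  ∂Q/∂x = -1
  ∂P/∂y = 0
  integrand = ∂Q/∂x - ∂P/∂y = -1.
Integrating over R: integral_0^1 integral_0^1 (-1) dx dy = -1.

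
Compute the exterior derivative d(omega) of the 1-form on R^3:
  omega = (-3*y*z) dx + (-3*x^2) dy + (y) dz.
d(omega) = (-6*x + 3*z) dx ∧ dy + (3*y) dx ∧ dz + (1) dy ∧ dz

For a 1-form omega = sum_i f_i dx_i, the exterior derivative is
  d(omega) = sum_{i < j} (∂f_j/∂x_i - ∂f_i/∂x_j) dx_i ∧ dx_j.
  coefficient of dx ∧ dy: ∂f_2/∂x - ∂f_1/∂y = ∂(-3*x^2)/∂x - ∂(-3*y*z)/∂y = -6*x + 3*z
  coefficient of dx ∧ dz: ∂f_3/∂x - ∂f_1/∂z = ∂(y)/∂x - ∂(-3*y*z)/∂z = 3*y
  coefficient of dy ∧ dz: ∂f_3/∂y - ∂f_2/∂z = ∂(y)/∂y - ∂(-3*x^2)/∂z = 1
Assembling: d(omega) = (-6*x + 3*z) dx ∧ dy + (3*y) dx ∧ dz + (1) dy ∧ dz.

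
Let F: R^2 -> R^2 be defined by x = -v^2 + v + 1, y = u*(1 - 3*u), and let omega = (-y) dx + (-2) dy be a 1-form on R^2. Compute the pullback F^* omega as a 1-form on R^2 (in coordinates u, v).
F^* omega = (12*u - 2) du + (u*(-6*u*v + 3*u + 2*v - 1)) dv

Using F^*(f dg) = (f ∘ F) d(g ∘ F), substitute each coordinate x_i by F_i(u, v) in f_i, and replace dx_i by d F_i = (∂F_i/∂u) du + (∂F_i/∂v) dv.
  For the x component: f_1(F) = u*(3*u - 1); d F_1 = (0) du + (1 - 2*v) dv
  For the y component: f_2(F) = -2; d F_2 = (1 - 6*u) du + (0) dv
Combining and collecting du, dv coefficients:
  coeff of du: 12*u - 2
  coeff of dv: u*(-6*u*v + 3*u + 2*v - 1)
F^* omega = (12*u - 2) du + (u*(-6*u*v + 3*u + 2*v - 1)) dv.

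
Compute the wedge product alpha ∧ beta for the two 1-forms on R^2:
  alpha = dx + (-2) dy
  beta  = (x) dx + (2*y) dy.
alpha ∧ beta = (2*x + 2*y) dx ∧ dy

Distribute the wedge, using dx_i ∧ dx_j = -dx_j ∧ dx_i and dx_i ∧ dx_i = 0. For each pair (i, j) with i < j, the coefficient of dx_i ∧ dx_j in alpha ∧ beta is (alpha_i * beta_j - alpha_j * beta_i). Collecting: alpha ∧ beta = (2*x + 2*y) dx ∧ dy.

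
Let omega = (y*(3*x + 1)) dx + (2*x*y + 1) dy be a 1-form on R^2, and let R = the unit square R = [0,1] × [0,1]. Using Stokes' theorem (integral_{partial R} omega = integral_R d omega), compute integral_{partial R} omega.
integral_(partial R) omega = -3/2

Stokes: integral_partial_R omega = integral_R d omega with d omega = (∂Q/∂x - ∂P/∂y) dx ∧ dy.
  ∂Q/∂x = 2*y
  ∂P/∂y = 3*x + 1
  integrand = ∂Q/∂x - ∂P/∂y = -3*x + 2*y - 1.
Integrating over R: integral_0^1 integral_0^1 (-3*x + 2*y - 1) dx dy = -3/2.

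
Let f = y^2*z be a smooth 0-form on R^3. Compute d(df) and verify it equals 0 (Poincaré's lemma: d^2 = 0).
d(df) = 0

Step 1: df = sum_i (∂f/∂x_i) dx_i = (0) dx + (2*y*z) dy + (y^2) dz.
Step 2: Apply d again. Using the 1-form formula, the coefficient of dx ∧ dy in d(df) is ∂^2 f/∂x ∂y - ∂^2 f/∂y ∂x = (0) - (0) = 0 (equality of mixed partials for smooth f).
Similarly for dx ∧ dz and dy ∧ dz — all coefficients vanish. So d(df) = 0.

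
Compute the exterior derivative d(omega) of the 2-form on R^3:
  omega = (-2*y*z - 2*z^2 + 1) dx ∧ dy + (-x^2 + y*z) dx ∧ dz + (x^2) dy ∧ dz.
d(omega) = (2*x - 2*y - 5*z) dx ∧ dy ∧ dz

For a 2-form omega = sum_{i<j} g_{ij} dx_i ∧ dx_j, the exterior derivative is
  d(omega) = sum_{i<j} d(g_{ij}) ∧ dx_i ∧ dx_j = sum_{i<j, k} (∂g_{ij}/∂x_k) dx_k ∧ dx_i ∧ dx_j.
Expand each term, using dx_k ∧ dx_i ∧ dx_j = sgn(permutation) dx_{(a)} ∧ dx_{(b)} ∧ dx_{(c)} with (a < b < c) sorted:
  d(-2*y*z - 2*z^2 + 1) includes (∂/∂z)(-2*y*z - 2*z^2 + 1) dz = (-2*y - 4*z) dz, which multiplied by dx ∧ dy gives (-2*y - 4*z) dx ∧ dy ∧ dz
  d(-x^2 + y*z) includes (∂/∂y)(-x^2 + y*z) dy = (z) dy, which multiplied by dx ∧ dz gives (-z) dx ∧ dy ∧ dz
  d(x^2) includes (∂/∂x)(x^2) dx = (2*x) dx, which multiplied by dy ∧ dz gives (2*x) dx ∧ dy ∧ dz
Collecting like 3-forms: d(omega) = (2*x - 2*y - 5*z) dx ∧ dy ∧ dz.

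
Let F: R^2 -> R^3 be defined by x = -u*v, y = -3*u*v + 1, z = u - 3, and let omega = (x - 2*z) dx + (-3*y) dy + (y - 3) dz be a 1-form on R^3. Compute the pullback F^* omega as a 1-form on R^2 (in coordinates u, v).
F^* omega = (-26*u*v^2 - u*v + 3*v - 2) du + (u*(-26*u*v + 2*u + 3)) dv

Using F^*(f dg) = (f ∘ F) d(g ∘ F), substitute each coordinate x_i by F_i(u, v) in f_i, and replace dx_i by d F_i = (∂F_i/∂u) du + (∂F_i/∂v) dv.
  For the x component: f_1(F) = -u*v - 2*u + 6; d F_1 = (-v) du + (-u) dv
  For the y component: f_2(F) = 9*u*v - 3; d F_2 = (-3*v) du + (-3*u) dv
  For the z component: f_3(F) = -3*u*v - 2; d F_3 = (1) du + (0) dv
Combining and collecting du, dv coefficients:
  coeff of du: -26*u*v^2 - u*v + 3*v - 2
  coeff of dv: u*(-26*u*v + 2*u + 3)
F^* omega = (-26*u*v^2 - u*v + 3*v - 2) du + (u*(-26*u*v + 2*u + 3)) dv.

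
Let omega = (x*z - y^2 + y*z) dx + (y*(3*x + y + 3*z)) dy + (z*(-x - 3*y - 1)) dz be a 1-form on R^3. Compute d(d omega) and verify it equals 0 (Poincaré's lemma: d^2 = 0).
d(d omega) = 0

Step 1: d omega = sum_{i<j} (∂f_j/∂x_i - ∂f_i/∂x_j) dx_i ∧ dx_j:
  coeff of dx ∧ dy: 5*y - z
  coeff of dx ∧ dz: -x - y - z
  coeff of dy ∧ dz: -3*y - 3*z
Step 2: Apply d again to each 2-form coefficient. The only possible 3-form in R^3 is dx ∧ dy ∧ dz, with coefficient
  ∂(coeff of dy∧dz)/∂x - ∂(coeff of dx∧dz)/∂y + ∂(coeff of dx∧dy)/∂z
  = ∂/∂x (-3*y - 3*z) - ∂/∂y (-x - y - z) + ∂/∂z (5*y - z).
Each of these terms simplifies to sums of mixed partials that cancel in pairs. The result is 0 (by equality of mixed partials for smooth functions — Schwarz / Clairaut).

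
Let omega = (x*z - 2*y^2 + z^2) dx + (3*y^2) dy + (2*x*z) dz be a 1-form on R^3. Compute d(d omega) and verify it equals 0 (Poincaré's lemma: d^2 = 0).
d(d omega) = 0

Step 1: d omega = sum_{i<j} (∂f_j/∂x_i - ∂f_i/∂x_j) dx_i ∧ dx_j:
  coeff of dx ∧ dy: 4*y
  coeff of dx ∧ dz: -x
  coeff of dy ∧ dz: 0
Step 2: Apply d again to each 2-form coefficient. The only possible 3-form in R^3 is dx ∧ dy ∧ dz, with coefficient
  ∂(coeff of dy∧dz)/∂x - ∂(coeff of dx∧dz)/∂y + ∂(coeff of dx∧dy)/∂z
  = ∂/∂x (0) - ∂/∂y (-x) + ∂/∂z (4*y).
Each of these terms simplifies to sums of mixed partials that cancel in pairs. The result is 0 (by equality of mixed partials for smooth functions — Schwarz / Clairaut).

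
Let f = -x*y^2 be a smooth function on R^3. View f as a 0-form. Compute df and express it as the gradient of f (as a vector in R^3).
df = (-y^2) dx + (-2*x*y) dy + (0) dz; grad f = (-y^2, -2*x*y, 0)

For a 0-form f, d f = (∂f/∂x) dx + (∂f/∂y) dy + (∂f/∂z) dz. The components of the vector representation are exactly the entries of grad f in Cartesian coordinates:
  ∂f/∂x = -y^2
  ∂f/∂y = -2*x*y
  ∂f/∂z = 0.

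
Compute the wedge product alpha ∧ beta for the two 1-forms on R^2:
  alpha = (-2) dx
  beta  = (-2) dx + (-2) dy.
alpha ∧ beta = (4) dx ∧ dy

Distribute the wedge, using dx_i ∧ dx_j = -dx_j ∧ dx_i and dx_i ∧ dx_i = 0. For each pair (i, j) with i < j, the coefficient of dx_i ∧ dx_j in alpha ∧ beta is (alpha_i * beta_j - alpha_j * beta_i). Collecting: alpha ∧ beta = (4) dx ∧ dy.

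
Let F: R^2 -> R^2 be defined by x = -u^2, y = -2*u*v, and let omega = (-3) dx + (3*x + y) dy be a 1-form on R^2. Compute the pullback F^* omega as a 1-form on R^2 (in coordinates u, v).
F^* omega = (2*u*(3*u*v + 2*v^2 + 3)) du + (u^2*(6*u + 4*v)) dv

Using F^*(f dg) = (f ∘ F) d(g ∘ F), substitute each coordinate x_i by F_i(u, v) in f_i, and replace dx_i by d F_i = (∂F_i/∂u) du + (∂F_i/∂v) dv.
  For the x component: f_1(F) = -3; d F_1 = (-2*u) du + (0) dv
  For the y component: f_2(F) = u*(-3*u - 2*v); d F_2 = (-2*v) du + (-2*u) dv
Combining and collecting du, dv coefficients:
  coeff of du: 2*u*(3*u*v + 2*v^2 + 3)
  coeff of dv: u^2*(6*u + 4*v)
F^* omega = (2*u*(3*u*v + 2*v^2 + 3)) du + (u^2*(6*u + 4*v)) dv.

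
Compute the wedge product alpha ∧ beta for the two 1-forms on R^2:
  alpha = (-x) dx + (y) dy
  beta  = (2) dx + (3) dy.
alpha ∧ beta = (-3*x - 2*y) dx ∧ dy

Distribute the wedge, using dx_i ∧ dx_j = -dx_j ∧ dx_i and dx_i ∧ dx_i = 0. For each pair (i, j) with i < j, the coefficient of dx_i ∧ dx_j in alpha ∧ beta is (alpha_i * beta_j - alpha_j * beta_i). Collecting: alpha ∧ beta = (-3*x - 2*y) dx ∧ dy.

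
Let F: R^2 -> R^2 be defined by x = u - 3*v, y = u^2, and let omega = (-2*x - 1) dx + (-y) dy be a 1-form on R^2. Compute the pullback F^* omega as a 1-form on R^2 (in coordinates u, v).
F^* omega = (-2*u^3 - 2*u + 6*v - 1) du + (6*u - 18*v + 3) dv

Using F^*(f dg) = (f ∘ F) d(g ∘ F), substitute each coordinate x_i by F_i(u, v) in f_i, and replace dx_i by d F_i = (∂F_i/∂u) du + (∂F_i/∂v) dv.
  For the x component: f_1(F) = -2*u + 6*v - 1; d F_1 = (1) du + (-3) dv
  For the y component: f_2(F) = -u^2; d F_2 = (2*u) du + (0) dv
Combining and collecting du, dv coefficients:
  coeff of du: -2*u^3 - 2*u + 6*v - 1
  coeff of dv: 6*u - 18*v + 3
F^* omega = (-2*u^3 - 2*u + 6*v - 1) du + (6*u - 18*v + 3) dv.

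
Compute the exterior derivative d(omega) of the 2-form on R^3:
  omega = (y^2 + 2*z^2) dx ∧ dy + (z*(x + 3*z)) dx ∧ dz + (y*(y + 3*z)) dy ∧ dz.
d(omega) = (4*z) dx ∧ dy ∧ dz

For a 2-form omega = sum_{i<j} g_{ij} dx_i ∧ dx_j, the exterior derivative is
  d(omega) = sum_{i<j} d(g_{ij}) ∧ dx_i ∧ dx_j = sum_{i<j, k} (∂g_{ij}/∂x_k) dx_k ∧ dx_i ∧ dx_j.
Expand each term, using dx_k ∧ dx_i ∧ dx_j = sgn(permutation) dx_{(a)} ∧ dx_{(b)} ∧ dx_{(c)} with (a < b < c) sorted:
  d(y^2 + 2*z^2) includes (∂/∂z)(y^2 + 2*z^2) dz = (4*z) dz, which multiplied by dx ∧ dy gives (4*z) dx ∧ dy ∧ dz
Collecting like 3-forms: d(omega) = (4*z) dx ∧ dy ∧ dz.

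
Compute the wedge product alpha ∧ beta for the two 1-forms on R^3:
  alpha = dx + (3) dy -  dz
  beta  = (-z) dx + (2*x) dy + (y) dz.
alpha ∧ beta = (2*x + 3*z) dx ∧ dy + (y - z) dx ∧ dz + (2*x + 3*y) dy ∧ dz

Distribute the wedge, using dx_i ∧ dx_j = -dx_j ∧ dx_i and dx_i ∧ dx_i = 0. For each pair (i, j) with i < j, the coefficient of dx_i ∧ dx_j in alpha ∧ beta is (alpha_i * beta_j - alpha_j * beta_i). Collecting: alpha ∧ beta = (2*x + 3*z) dx ∧ dy + (y - z) dx ∧ dz + (2*x + 3*y) dy ∧ dz.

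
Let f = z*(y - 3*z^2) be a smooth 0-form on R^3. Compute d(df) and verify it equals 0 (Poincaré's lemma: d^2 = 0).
d(df) = 0

Step 1: df = sum_i (∂f/∂x_i) dx_i = (0) dx + (z) dy + (y - 9*z^2) dz.
Step 2: Apply d again. Using the 1-form formula, the coefficient of dx ∧ dy in d(df) is ∂^2 f/∂x ∂y - ∂^2 f/∂y ∂x = (0) - (0) = 0 (equality of mixed partials for smooth f).
Similarly for dx ∧ dz and dy ∧ dz — all coefficients vanish. So d(df) = 0.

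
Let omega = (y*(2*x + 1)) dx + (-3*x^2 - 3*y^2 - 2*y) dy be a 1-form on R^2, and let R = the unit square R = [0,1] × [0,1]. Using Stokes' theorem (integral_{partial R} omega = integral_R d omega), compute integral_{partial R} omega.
integral_(partial R) omega = -5

Stokes: integral_partial_R omega = integral_R d omega with d omega = (∂Q/∂x - ∂P/∂y) dx ∧ dy.
  ∂Q/∂x = -6*x
  ∂P/∂y = 2*x + 1
  integrand = ∂Q/∂x - ∂P/∂y = -8*x - 1.
Integrating over R: integral_0^1 integral_0^1 (-8*x - 1) dx dy = -5.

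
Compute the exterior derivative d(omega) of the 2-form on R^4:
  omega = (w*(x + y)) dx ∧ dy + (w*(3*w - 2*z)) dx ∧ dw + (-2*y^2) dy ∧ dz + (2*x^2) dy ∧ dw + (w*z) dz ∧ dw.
d(omega) = (5*x + y) dx ∧ dy ∧ dw + (2*w) dx ∧ dz ∧ dw

For a 2-form omega = sum_{i<j} g_{ij} dx_i ∧ dx_j, the exterior derivative is
  d(omega) = sum_{i<j} d(g_{ij}) ∧ dx_i ∧ dx_j = sum_{i<j, k} (∂g_{ij}/∂x_k) dx_k ∧ dx_i ∧ dx_j.
Expand each term, using dx_k ∧ dx_i ∧ dx_j = sgn(permutation) dx_{(a)} ∧ dx_{(b)} ∧ dx_{(c)} with (a < b < c) sorted:
  d(w*(x + y)) includes (∂/∂w)(w*(x + y)) dw = (x + y) dw, which multiplied by dx ∧ dy gives (x + y) dx ∧ dy ∧ dw
  d(w*(3*w - 2*z)) includes (∂/∂z)(w*(3*w - 2*z)) dz = (-2*w) dz, which multiplied by dx ∧ dw gives (2*w) dx ∧ dz ∧ dw
  d(2*x^2) includes (∂/∂x)(2*x^2) dx = (4*x) dx, which multiplied by dy ∧ dw gives (4*x) dx ∧ dy ∧ dw
Collecting like 3-forms: d(omega) = (5*x + y) dx ∧ dy ∧ dw + (2*w) dx ∧ dz ∧ dw.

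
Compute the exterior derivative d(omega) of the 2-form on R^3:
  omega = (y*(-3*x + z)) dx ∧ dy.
d(omega) = (y) dx ∧ dy ∧ dz

For a 2-form omega = sum_{i<j} g_{ij} dx_i ∧ dx_j, the exterior derivative is
  d(omega) = sum_{i<j} d(g_{ij}) ∧ dx_i ∧ dx_j = sum_{i<j, k} (∂g_{ij}/∂x_k) dx_k ∧ dx_i ∧ dx_j.
Expand each term, using dx_k ∧ dx_i ∧ dx_j = sgn(permutation) dx_{(a)} ∧ dx_{(b)} ∧ dx_{(c)} with (a < b < c) sorted:
  d(y*(-3*x + z)) includes (∂/∂z)(y*(-3*x + z)) dz = (y) dz, which multiplied by dx ∧ dy gives (y) dx ∧ dy ∧ dz
Collecting like 3-forms: d(omega) = (y) dx ∧ dy ∧ dz.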